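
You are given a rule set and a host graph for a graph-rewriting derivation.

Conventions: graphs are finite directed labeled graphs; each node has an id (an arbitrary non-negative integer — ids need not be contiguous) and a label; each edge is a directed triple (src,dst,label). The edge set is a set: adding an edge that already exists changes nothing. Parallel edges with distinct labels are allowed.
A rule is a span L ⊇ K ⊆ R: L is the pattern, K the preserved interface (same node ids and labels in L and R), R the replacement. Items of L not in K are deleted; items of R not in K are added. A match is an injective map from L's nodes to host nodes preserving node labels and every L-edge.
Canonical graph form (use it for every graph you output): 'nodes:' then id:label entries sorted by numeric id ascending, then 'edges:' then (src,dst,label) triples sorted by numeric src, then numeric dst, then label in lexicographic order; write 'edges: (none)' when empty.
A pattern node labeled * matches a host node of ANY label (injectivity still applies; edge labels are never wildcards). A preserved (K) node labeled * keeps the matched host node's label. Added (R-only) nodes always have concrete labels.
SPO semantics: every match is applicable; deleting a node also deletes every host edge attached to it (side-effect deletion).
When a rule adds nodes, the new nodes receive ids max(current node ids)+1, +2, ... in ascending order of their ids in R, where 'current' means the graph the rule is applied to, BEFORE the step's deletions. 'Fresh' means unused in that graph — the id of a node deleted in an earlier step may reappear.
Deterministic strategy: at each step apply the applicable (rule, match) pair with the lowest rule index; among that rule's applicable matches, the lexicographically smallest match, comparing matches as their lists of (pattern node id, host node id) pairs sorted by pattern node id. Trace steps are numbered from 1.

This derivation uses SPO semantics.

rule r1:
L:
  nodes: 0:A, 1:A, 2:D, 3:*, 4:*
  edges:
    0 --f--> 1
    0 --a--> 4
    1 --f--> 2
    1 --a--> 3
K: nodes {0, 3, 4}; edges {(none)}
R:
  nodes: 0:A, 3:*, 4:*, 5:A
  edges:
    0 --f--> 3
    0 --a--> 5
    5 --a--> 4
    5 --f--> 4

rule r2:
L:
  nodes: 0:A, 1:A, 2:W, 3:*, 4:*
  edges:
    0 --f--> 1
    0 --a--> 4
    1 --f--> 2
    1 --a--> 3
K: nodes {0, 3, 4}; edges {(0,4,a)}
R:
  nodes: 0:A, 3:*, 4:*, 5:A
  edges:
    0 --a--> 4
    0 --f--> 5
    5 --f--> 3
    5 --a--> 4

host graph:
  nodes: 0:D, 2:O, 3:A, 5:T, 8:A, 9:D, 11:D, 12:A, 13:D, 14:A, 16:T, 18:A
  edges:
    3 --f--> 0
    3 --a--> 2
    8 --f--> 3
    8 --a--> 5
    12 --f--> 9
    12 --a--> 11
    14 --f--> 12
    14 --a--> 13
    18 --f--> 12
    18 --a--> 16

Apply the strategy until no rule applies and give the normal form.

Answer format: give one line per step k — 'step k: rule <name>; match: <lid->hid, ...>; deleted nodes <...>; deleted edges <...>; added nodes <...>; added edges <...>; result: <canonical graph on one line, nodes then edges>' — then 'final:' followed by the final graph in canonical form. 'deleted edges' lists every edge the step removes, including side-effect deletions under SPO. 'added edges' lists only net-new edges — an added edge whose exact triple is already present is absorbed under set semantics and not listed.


step 1: rule r1; match: 0->8, 1->3, 2->0, 3->2, 4->5; deleted nodes 0, 3; deleted edges (3,0,f); (3,2,a); (8,3,f); (8,5,a); added nodes 19; added edges (8,2,f); (8,19,a); (19,5,a); (19,5,f); result: nodes: 2:O, 5:T, 8:A, 9:D, 11:D, 12:A, 13:D, 14:A, 16:T, 18:A, 19:A edges: (8,2,f); (8,19,a); (12,9,f); (12,11,a); (14,12,f); (14,13,a); (18,12,f); (18,16,a); (19,5,a); (19,5,f)
step 2: rule r1; match: 0->14, 1->12, 2->9, 3->11, 4->13; deleted nodes 9, 12; deleted edges (12,9,f); (12,11,a); (14,12,f); (14,13,a); (18,12,f); added nodes 20; added edges (14,11,f); (14,20,a); (20,13,a); (20,13,f); result: nodes: 2:O, 5:T, 8:A, 11:D, 13:D, 14:A, 16:T, 18:A, 19:A, 20:A edges: (8,2,f); (8,19,a); (14,11,f); (14,20,a); (18,16,a); (19,5,a); (19,5,f); (20,13,a); (20,13,f)
final:
nodes: 2:O, 5:T, 8:A, 11:D, 13:D, 14:A, 16:T, 18:A, 19:A, 20:A
edges: (8,2,f); (8,19,a); (14,11,f); (14,20,a); (18,16,a); (19,5,a); (19,5,f); (20,13,a); (20,13,f)


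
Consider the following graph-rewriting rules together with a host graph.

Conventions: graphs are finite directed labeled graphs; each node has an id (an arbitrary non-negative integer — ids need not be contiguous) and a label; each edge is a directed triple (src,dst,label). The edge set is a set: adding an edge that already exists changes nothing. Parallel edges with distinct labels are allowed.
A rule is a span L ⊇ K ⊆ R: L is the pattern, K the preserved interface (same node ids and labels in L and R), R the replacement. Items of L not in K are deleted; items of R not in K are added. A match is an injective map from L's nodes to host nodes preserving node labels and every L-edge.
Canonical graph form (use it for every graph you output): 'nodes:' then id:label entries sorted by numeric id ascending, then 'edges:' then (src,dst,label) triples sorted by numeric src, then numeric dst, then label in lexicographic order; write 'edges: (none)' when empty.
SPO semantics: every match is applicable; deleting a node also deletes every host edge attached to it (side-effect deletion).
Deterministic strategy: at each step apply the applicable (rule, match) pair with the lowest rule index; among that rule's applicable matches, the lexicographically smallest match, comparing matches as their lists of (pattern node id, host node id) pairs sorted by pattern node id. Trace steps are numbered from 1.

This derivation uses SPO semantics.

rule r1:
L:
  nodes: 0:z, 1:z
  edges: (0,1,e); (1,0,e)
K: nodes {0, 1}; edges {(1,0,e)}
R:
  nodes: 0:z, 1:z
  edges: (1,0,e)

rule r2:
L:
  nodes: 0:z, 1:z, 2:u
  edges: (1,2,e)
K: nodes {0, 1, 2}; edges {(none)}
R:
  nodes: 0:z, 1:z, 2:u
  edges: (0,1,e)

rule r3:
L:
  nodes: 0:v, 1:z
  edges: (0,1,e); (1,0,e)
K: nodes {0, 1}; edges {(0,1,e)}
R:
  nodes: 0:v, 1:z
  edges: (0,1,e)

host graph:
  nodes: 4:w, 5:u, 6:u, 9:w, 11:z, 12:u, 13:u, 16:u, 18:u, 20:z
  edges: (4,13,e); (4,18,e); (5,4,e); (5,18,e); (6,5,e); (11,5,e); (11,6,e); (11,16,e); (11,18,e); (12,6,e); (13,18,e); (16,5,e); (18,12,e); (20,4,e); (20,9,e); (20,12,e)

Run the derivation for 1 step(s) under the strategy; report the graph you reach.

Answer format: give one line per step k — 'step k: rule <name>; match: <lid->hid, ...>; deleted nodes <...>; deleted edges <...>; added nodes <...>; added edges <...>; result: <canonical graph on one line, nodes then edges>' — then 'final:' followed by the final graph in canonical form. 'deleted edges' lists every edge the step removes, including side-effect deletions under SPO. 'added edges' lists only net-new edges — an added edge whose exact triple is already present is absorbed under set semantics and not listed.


step 1: rule r2; match: 0->11, 1->20, 2->12; deleted nodes (none); deleted edges (20,12,e); added nodes (none); added edges (11,20,e); result: nodes: 4:w, 5:u, 6:u, 9:w, 11:z, 12:u, 13:u, 16:u, 18:u, 20:z edges: (4,13,e); (4,18,e); (5,4,e); (5,18,e); (6,5,e); (11,5,e); (11,6,e); (11,16,e); (11,18,e); (11,20,e); (12,6,e); (13,18,e); (16,5,e); (18,12,e); (20,4,e); (20,9,e)
final:
nodes: 4:w, 5:u, 6:u, 9:w, 11:z, 12:u, 13:u, 16:u, 18:u, 20:z
edges: (4,13,e); (4,18,e); (5,4,e); (5,18,e); (6,5,e); (11,5,e); (11,6,e); (11,16,e); (11,18,e); (11,20,e); (12,6,e); (13,18,e); (16,5,e); (18,12,e); (20,4,e); (20,9,e)


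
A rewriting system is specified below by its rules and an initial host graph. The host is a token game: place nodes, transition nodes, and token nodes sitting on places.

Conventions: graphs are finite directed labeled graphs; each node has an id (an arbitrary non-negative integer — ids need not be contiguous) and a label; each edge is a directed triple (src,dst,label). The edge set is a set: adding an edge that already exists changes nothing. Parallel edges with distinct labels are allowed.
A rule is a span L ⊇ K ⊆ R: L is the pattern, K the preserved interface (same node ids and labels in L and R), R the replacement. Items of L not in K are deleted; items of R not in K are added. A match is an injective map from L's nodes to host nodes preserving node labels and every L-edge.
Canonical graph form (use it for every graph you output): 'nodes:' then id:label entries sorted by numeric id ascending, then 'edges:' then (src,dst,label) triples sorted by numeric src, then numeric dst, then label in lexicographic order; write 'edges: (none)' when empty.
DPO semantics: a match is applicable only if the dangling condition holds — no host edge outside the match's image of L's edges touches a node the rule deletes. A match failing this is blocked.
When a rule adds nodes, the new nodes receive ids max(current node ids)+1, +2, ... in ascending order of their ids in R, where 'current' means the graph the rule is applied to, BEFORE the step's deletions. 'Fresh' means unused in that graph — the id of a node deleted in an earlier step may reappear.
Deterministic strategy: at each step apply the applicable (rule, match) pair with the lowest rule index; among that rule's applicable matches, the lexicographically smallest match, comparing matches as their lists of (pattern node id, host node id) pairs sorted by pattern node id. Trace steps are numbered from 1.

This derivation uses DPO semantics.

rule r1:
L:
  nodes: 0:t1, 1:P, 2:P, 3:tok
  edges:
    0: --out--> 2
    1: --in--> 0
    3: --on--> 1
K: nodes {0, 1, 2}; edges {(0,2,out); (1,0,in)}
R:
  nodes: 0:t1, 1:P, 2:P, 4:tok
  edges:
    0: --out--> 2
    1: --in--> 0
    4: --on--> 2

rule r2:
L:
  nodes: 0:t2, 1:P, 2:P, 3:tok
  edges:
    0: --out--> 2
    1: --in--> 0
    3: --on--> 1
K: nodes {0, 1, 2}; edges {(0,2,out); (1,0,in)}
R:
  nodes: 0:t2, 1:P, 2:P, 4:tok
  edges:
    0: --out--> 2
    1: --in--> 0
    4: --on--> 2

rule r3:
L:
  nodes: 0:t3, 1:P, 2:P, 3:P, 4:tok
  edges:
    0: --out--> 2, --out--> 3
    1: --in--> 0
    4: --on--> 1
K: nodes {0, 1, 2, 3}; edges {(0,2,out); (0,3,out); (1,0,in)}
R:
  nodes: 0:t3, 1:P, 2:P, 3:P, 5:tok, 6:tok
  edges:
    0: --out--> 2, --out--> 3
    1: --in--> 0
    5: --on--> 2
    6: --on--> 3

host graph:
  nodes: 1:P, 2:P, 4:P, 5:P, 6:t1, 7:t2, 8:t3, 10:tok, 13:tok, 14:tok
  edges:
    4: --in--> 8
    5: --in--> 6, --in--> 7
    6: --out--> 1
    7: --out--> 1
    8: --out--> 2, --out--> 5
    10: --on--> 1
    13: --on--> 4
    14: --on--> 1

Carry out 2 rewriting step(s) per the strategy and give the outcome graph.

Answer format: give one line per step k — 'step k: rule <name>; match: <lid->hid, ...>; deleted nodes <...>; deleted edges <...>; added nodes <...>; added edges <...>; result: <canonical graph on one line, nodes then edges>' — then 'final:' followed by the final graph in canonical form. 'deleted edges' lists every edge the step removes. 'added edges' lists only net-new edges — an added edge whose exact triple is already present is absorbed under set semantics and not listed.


step 1: rule r3; match: 0->8, 1->4, 2->2, 3->5, 4->13; deleted nodes 13; deleted edges (13,4,on); added nodes 15, 16; added edges (15,2,on); (16,5,on); result: nodes: 1:P, 2:P, 4:P, 5:P, 6:t1, 7:t2, 8:t3, 10:tok, 14:tok, 15:tok, 16:tok edges: (4,8,in); (5,6,in); (5,7,in); (6,1,out); (7,1,out); (8,2,out); (8,5,out); (10,1,on); (14,1,on); (15,2,on); (16,5,on)
step 2: rule r1; match: 0->6, 1->5, 2->1, 3->16; deleted nodes 16; deleted edges (16,5,on); added nodes 17; added edges (17,1,on); result: nodes: 1:P, 2:P, 4:P, 5:P, 6:t1, 7:t2, 8:t3, 10:tok, 14:tok, 15:tok, 17:tok edges: (4,8,in); (5,6,in); (5,7,in); (6,1,out); (7,1,out); (8,2,out); (8,5,out); (10,1,on); (14,1,on); (15,2,on); (17,1,on)
final:
nodes: 1:P, 2:P, 4:P, 5:P, 6:t1, 7:t2, 8:t3, 10:tok, 14:tok, 15:tok, 17:tok
edges: (4,8,in); (5,6,in); (5,7,in); (6,1,out); (7,1,out); (8,2,out); (8,5,out); (10,1,on); (14,1,on); (15,2,on); (17,1,on)


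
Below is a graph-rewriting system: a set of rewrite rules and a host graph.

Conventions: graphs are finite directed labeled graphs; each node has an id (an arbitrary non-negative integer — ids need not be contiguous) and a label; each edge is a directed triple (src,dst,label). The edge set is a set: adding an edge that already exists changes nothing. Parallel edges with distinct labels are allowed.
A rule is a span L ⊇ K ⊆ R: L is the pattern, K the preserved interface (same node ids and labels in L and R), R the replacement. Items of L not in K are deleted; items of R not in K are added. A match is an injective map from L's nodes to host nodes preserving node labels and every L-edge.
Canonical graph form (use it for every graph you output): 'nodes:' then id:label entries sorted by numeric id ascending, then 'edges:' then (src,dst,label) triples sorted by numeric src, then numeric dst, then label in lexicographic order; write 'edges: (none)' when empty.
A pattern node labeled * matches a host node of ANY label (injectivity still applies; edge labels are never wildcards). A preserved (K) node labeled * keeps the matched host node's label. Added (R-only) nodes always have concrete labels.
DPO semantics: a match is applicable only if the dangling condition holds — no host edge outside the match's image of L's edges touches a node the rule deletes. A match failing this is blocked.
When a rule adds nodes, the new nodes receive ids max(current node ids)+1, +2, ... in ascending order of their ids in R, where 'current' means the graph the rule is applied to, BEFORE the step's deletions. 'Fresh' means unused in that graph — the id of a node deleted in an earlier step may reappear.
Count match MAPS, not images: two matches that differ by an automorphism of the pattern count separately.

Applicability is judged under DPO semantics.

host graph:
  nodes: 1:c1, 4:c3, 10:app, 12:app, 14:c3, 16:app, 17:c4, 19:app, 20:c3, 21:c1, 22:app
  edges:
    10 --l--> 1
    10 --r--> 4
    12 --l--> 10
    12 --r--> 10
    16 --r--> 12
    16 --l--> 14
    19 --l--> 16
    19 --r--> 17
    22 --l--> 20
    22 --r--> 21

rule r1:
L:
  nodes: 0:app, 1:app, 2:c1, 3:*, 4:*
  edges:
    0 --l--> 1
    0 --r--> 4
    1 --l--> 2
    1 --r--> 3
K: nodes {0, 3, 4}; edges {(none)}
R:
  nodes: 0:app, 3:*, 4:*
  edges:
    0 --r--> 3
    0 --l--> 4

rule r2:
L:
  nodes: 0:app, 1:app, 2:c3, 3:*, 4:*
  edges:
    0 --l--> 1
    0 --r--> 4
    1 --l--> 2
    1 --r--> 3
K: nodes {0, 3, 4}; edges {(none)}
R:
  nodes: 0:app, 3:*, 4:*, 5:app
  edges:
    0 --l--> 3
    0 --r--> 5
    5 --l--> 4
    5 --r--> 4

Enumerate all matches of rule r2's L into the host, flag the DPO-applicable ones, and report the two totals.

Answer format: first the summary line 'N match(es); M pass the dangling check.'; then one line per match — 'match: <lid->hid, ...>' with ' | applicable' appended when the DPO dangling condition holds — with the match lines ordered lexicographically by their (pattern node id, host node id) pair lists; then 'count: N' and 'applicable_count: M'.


1 match(es); 1 pass the dangling check.
match: 0->19, 1->16, 2->14, 3->12, 4->17 | applicable
count: 1
applicable_count: 1


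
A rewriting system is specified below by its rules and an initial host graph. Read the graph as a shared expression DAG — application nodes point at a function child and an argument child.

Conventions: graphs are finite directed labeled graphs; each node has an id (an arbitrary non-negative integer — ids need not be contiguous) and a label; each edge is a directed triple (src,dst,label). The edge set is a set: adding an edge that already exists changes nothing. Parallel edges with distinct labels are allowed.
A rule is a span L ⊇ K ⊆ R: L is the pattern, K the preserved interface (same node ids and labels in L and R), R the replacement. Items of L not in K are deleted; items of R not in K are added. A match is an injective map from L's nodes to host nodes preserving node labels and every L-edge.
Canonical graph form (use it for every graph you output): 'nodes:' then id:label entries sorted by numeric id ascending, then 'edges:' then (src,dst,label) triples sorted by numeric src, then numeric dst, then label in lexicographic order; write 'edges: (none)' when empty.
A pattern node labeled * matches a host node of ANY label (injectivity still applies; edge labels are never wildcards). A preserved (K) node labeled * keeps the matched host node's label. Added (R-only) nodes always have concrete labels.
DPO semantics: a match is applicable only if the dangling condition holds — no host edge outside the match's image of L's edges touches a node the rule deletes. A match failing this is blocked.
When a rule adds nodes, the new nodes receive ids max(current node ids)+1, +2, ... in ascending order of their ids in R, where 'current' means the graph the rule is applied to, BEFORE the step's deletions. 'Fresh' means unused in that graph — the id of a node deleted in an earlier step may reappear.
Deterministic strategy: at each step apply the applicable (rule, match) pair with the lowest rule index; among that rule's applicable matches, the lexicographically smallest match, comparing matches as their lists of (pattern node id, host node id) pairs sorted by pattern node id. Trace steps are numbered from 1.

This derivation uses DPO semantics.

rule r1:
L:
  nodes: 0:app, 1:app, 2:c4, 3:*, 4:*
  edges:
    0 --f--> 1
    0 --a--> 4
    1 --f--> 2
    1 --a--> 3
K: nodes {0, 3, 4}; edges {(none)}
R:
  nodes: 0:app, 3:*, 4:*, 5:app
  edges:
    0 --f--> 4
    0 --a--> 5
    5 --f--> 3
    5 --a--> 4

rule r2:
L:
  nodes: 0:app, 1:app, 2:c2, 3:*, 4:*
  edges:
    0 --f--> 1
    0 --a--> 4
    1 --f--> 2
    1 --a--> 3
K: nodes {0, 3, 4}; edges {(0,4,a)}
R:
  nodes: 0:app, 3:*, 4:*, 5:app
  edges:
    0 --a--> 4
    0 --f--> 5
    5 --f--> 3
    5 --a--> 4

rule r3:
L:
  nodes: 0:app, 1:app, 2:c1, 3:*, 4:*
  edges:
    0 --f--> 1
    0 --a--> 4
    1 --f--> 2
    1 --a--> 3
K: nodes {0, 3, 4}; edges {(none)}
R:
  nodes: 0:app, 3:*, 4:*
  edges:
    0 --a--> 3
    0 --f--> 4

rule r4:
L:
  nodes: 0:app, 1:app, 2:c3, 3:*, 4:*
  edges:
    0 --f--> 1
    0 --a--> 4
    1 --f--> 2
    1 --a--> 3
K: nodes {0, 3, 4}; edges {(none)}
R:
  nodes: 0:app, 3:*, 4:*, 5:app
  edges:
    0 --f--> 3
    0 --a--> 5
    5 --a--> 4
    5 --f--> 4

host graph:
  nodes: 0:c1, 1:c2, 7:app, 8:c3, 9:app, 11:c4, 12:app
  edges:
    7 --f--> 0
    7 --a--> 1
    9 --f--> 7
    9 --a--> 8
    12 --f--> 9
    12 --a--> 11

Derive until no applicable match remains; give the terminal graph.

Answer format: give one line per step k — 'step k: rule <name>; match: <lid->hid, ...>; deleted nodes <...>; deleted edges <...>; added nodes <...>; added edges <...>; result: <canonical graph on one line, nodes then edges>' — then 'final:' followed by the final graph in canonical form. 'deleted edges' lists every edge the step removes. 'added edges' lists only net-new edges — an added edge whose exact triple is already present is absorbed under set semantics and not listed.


step 1: rule r3; match: 0->9, 1->7, 2->0, 3->1, 4->8; deleted nodes 0, 7; deleted edges (7,0,f); (7,1,a); (9,7,f); (9,8,a); added nodes (none); added edges (9,1,a); (9,8,f); result: nodes: 1:c2, 8:c3, 9:app, 11:c4, 12:app edges: (9,1,a); (9,8,f); (12,9,f); (12,11,a)
step 2: rule r4; match: 0->12, 1->9, 2->8, 3->1, 4->11; deleted nodes 8, 9; deleted edges (9,1,a); (9,8,f); (12,9,f); (12,11,a); added nodes 13; added edges (12,1,f); (12,13,a); (13,11,a); (13,11,f); result: nodes: 1:c2, 11:c4, 12:app, 13:app edges: (12,1,f); (12,13,a); (13,11,a); (13,11,f)
final:
nodes: 1:c2, 11:c4, 12:app, 13:app
edges: (12,1,f); (12,13,a); (13,11,a); (13,11,f)


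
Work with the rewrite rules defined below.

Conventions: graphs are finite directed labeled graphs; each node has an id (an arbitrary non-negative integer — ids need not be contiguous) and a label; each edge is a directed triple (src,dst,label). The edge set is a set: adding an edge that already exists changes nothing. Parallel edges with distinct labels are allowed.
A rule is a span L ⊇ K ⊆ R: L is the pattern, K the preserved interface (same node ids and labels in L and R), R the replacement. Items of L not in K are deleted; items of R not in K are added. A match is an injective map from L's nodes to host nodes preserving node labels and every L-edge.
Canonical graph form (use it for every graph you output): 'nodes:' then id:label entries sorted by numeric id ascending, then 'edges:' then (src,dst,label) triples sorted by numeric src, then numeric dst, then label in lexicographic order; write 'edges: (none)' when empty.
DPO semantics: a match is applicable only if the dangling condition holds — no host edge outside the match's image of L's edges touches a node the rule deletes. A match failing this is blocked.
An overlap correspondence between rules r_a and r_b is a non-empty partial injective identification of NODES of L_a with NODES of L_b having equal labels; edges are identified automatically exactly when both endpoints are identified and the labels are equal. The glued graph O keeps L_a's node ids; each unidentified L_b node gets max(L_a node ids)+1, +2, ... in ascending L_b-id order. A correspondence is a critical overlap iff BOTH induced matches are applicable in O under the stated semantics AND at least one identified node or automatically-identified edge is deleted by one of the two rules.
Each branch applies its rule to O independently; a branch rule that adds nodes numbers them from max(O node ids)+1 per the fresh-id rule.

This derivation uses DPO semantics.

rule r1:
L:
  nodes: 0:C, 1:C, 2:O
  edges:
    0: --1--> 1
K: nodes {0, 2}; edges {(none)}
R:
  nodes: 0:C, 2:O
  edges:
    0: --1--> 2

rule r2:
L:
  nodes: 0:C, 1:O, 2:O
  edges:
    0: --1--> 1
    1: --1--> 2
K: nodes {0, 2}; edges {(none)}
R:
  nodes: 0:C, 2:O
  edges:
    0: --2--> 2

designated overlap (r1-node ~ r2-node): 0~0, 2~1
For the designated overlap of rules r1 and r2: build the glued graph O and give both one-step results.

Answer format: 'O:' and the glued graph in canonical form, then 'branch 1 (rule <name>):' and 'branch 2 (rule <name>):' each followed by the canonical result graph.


O:
nodes: 0:C, 1:C, 2:O, 3:O
edges: (0,1,1); (0,2,1); (2,3,1)
branch 1 (rule r1):
nodes: 0:C, 2:O, 3:O
edges: (0,2,1); (2,3,1)
branch 2 (rule r2):
nodes: 0:C, 1:C, 3:O
edges: (0,1,1); (0,3,2)


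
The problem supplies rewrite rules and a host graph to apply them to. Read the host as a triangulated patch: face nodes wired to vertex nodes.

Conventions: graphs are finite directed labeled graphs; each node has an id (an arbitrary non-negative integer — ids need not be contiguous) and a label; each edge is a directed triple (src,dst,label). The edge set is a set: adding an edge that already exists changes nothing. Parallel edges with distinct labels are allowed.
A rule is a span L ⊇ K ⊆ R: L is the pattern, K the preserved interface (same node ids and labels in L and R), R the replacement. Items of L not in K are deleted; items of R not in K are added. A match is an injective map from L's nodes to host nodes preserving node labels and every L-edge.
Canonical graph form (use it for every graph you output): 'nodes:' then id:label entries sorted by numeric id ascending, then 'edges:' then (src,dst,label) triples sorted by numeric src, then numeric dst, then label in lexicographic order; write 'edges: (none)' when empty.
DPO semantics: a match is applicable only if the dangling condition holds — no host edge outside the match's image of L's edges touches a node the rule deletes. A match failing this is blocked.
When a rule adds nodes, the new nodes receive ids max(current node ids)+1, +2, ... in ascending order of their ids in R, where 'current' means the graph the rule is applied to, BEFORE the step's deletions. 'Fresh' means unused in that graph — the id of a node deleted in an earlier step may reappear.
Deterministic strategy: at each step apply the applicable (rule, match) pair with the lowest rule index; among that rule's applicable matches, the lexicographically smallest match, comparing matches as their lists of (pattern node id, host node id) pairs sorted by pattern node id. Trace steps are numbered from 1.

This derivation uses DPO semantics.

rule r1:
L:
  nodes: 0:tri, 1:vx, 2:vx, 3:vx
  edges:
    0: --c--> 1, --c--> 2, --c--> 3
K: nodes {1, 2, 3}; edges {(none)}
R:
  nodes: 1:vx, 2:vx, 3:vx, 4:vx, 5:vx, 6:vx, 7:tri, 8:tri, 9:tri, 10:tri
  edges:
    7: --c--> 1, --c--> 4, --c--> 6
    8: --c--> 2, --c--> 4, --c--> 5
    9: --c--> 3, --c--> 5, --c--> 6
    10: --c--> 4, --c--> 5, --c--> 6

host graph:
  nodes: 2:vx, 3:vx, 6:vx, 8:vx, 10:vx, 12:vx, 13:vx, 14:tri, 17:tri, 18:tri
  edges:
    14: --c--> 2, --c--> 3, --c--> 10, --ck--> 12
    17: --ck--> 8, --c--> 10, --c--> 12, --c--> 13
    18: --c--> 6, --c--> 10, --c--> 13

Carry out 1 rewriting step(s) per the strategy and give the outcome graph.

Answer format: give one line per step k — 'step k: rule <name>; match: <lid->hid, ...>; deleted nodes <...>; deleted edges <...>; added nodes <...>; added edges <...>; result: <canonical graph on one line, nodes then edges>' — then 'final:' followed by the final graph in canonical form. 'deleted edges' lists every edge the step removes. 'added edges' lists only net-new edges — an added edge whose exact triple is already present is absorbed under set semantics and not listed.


step 1: rule r1; match: 0->18, 1->6, 2->10, 3->13; deleted nodes 18; deleted edges (18,6,c); (18,10,c); (18,13,c); added nodes 19, 20, 21, 22, 23, 24, 25; added edges (22,6,c); (22,19,c); (22,21,c); (23,10,c); (23,19,c); (23,20,c); (24,13,c); (24,20,c); (24,21,c); (25,19,c); (25,20,c); (25,21,c); result: nodes: 2:vx, 3:vx, 6:vx, 8:vx, 10:vx, 12:vx, 13:vx, 14:tri, 17:tri, 19:vx, 20:vx, 21:vx, 22:tri, 23:tri, 24:tri, 25:tri edges: (14,2,c); (14,3,c); (14,10,c); (14,12,ck); (17,8,ck); (17,10,c); (17,12,c); (17,13,c); (22,6,c); (22,19,c); (22,21,c); (23,10,c); (23,19,c); (23,20,c); (24,13,c); (24,20,c); (24,21,c); (25,19,c); (25,20,c); (25,21,c)
final:
nodes: 2:vx, 3:vx, 6:vx, 8:vx, 10:vx, 12:vx, 13:vx, 14:tri, 17:tri, 19:vx, 20:vx, 21:vx, 22:tri, 23:tri, 24:tri, 25:tri
edges: (14,2,c); (14,3,c); (14,10,c); (14,12,ck); (17,8,ck); (17,10,c); (17,12,c); (17,13,c); (22,6,c); (22,19,c); (22,21,c); (23,10,c); (23,19,c); (23,20,c); (24,13,c); (24,20,c); (24,21,c); (25,19,c); (25,20,c); (25,21,c)


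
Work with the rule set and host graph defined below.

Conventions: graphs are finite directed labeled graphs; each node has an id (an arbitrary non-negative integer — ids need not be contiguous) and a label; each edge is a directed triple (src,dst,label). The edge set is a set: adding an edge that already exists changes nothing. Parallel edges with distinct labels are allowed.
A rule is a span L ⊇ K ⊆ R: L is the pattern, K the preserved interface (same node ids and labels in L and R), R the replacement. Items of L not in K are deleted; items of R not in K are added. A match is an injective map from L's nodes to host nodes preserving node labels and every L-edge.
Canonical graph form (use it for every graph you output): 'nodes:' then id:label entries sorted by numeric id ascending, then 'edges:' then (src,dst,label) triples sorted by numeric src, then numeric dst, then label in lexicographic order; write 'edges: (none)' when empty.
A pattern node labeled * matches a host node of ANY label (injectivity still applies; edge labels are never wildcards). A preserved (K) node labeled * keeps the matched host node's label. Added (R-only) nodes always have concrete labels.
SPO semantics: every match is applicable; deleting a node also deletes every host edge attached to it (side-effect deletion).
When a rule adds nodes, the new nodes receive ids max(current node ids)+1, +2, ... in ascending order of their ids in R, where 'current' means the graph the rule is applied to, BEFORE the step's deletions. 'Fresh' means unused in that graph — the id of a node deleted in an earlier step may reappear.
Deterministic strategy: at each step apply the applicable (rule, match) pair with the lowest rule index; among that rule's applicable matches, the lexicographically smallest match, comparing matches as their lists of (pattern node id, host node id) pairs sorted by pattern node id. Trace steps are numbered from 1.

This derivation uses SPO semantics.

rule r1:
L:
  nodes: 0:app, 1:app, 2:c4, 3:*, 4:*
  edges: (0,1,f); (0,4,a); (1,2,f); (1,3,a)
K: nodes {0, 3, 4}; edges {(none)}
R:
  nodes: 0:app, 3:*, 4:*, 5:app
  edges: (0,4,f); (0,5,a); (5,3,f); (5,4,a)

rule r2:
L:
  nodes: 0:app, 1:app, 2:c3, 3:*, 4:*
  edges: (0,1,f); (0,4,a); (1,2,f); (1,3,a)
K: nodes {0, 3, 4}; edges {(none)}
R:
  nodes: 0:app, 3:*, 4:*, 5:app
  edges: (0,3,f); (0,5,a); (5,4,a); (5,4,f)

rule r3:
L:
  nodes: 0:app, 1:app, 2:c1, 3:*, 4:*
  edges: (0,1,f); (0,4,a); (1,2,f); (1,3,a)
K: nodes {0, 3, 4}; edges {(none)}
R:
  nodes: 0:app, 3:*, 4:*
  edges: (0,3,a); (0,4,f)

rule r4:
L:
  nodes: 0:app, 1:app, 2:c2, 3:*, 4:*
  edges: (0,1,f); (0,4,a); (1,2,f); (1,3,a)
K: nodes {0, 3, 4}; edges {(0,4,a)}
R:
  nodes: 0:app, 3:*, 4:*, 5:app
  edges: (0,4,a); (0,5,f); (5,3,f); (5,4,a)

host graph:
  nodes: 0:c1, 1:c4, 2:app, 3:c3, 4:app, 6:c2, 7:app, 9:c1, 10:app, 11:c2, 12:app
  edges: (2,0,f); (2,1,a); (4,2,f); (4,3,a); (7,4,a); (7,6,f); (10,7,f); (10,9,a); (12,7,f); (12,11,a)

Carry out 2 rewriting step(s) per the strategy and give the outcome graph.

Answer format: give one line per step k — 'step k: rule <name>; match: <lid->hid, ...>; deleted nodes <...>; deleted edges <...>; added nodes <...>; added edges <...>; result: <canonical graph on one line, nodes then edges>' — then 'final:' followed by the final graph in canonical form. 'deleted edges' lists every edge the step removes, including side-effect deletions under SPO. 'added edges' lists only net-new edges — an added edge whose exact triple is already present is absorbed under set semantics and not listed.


step 1: rule r3; match: 0->4, 1->2, 2->0, 3->1, 4->3; deleted nodes 0, 2; deleted edges (2,0,f); (2,1,a); (4,2,f); (4,3,a); added nodes (none); added edges (4,1,a); (4,3,f); result: nodes: 1:c4, 3:c3, 4:app, 6:c2, 7:app, 9:c1, 10:app, 11:c2, 12:app edges: (4,1,a); (4,3,f); (7,4,a); (7,6,f); (10,7,f); (10,9,a); (12,7,f); (12,11,a)
step 2: rule r4; match: 0->10, 1->7, 2->6, 3->4, 4->9; deleted nodes 6, 7; deleted edges (7,4,a); (7,6,f); (10,7,f); (12,7,f); added nodes 13; added edges (10,13,f); (13,4,f); (13,9,a); result: nodes: 1:c4, 3:c3, 4:app, 9:c1, 10:app, 11:c2, 12:app, 13:app edges: (4,1,a); (4,3,f); (10,9,a); (10,13,f); (12,11,a); (13,4,f); (13,9,a)
final:
nodes: 1:c4, 3:c3, 4:app, 9:c1, 10:app, 11:c2, 12:app, 13:app
edges: (4,1,a); (4,3,f); (10,9,a); (10,13,f); (12,11,a); (13,4,f); (13,9,a)


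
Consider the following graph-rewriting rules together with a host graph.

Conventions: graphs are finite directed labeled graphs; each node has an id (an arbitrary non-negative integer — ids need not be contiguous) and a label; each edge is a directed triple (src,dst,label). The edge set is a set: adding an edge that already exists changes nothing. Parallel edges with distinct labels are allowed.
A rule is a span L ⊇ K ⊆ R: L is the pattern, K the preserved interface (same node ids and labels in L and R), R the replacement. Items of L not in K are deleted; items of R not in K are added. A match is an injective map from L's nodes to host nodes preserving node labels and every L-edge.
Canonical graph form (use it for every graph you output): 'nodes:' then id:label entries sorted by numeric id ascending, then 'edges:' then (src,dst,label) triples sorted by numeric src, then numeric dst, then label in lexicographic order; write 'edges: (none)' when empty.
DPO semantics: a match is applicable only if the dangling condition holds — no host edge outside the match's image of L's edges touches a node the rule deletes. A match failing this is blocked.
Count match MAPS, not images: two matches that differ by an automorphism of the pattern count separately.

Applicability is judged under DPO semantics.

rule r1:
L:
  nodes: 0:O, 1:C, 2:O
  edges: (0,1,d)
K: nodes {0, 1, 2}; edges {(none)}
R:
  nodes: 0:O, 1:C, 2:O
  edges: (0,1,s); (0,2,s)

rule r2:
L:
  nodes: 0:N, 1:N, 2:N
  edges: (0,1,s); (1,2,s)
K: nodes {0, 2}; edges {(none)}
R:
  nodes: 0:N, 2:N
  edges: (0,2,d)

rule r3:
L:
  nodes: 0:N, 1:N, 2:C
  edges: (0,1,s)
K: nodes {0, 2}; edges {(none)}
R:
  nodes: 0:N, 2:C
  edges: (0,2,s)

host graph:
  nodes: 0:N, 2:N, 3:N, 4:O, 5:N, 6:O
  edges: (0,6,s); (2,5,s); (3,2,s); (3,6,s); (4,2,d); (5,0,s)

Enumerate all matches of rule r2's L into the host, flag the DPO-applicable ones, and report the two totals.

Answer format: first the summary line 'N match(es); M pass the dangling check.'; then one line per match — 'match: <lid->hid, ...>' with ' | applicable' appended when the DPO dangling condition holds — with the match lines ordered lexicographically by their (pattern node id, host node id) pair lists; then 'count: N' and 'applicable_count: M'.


2 match(es); 1 pass the dangling check.
match: 0->2, 1->5, 2->0 | applicable
match: 0->3, 1->2, 2->5
count: 2
applicable_count: 1


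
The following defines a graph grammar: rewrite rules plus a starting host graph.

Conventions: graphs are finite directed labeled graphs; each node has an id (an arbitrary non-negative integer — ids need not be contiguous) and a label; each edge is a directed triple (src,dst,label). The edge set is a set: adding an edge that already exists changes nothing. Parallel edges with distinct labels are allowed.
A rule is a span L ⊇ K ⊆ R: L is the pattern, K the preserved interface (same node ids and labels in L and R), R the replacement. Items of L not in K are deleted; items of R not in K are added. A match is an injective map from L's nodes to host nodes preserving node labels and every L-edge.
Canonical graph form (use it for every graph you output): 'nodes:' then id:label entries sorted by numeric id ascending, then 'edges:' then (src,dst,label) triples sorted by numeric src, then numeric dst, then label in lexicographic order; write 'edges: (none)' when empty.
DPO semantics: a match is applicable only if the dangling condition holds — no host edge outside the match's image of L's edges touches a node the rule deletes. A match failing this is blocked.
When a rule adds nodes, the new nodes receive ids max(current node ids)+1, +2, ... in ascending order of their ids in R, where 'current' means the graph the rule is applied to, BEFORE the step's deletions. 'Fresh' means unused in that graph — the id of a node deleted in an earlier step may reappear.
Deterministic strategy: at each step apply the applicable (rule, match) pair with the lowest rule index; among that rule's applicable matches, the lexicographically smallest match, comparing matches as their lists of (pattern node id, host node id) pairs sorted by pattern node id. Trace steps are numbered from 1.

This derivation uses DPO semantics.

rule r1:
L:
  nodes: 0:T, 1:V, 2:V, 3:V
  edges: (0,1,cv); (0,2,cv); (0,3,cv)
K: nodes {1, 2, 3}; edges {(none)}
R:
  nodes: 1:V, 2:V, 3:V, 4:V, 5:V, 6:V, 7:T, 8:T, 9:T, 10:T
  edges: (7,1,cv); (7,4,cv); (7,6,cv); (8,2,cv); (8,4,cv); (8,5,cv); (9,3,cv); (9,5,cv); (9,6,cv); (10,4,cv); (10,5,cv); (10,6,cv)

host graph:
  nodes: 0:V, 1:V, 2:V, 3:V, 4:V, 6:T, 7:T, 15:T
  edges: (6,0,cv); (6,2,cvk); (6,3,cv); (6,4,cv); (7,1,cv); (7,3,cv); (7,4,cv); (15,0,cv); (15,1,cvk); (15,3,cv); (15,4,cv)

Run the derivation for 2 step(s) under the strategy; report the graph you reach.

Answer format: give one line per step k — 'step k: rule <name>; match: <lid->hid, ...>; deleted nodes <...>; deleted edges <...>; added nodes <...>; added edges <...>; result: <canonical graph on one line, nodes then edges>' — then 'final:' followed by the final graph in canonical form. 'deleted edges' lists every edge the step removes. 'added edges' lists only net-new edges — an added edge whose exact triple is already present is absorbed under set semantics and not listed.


step 1: rule r1; match: 0->7, 1->1, 2->3, 3->4; deleted nodes 7; deleted edges (7,1,cv); (7,3,cv); (7,4,cv); added nodes 16, 17, 18, 19, 20, 21, 22; added edges (19,1,cv); (19,16,cv); (19,18,cv); (20,3,cv); (20,16,cv); (20,17,cv); (21,4,cv); (21,17,cv); (21,18,cv); (22,16,cv); (22,17,cv); (22,18,cv); result: nodes: 0:V, 1:V, 2:V, 3:V, 4:V, 6:T, 15:T, 16:V, 17:V, 18:V, 19:T, 20:T, 21:T, 22:T edges: (6,0,cv); (6,2,cvk); (6,3,cv); (6,4,cv); (15,0,cv); (15,1,cvk); (15,3,cv); (15,4,cv); (19,1,cv); (19,16,cv); (19,18,cv); (20,3,cv); (20,16,cv); (20,17,cv); (21,4,cv); (21,17,cv); (21,18,cv); (22,16,cv); (22,17,cv); (22,18,cv)
step 2: rule r1; match: 0->19, 1->1, 2->16, 3->18; deleted nodes 19; deleted edges (19,1,cv); (19,16,cv); (19,18,cv); added nodes 23, 24, 25, 26, 27, 28, 29; added edges (26,1,cv); (26,23,cv); (26,25,cv); (27,16,cv); (27,23,cv); (27,24,cv); (28,18,cv); (28,24,cv); (28,25,cv); (29,23,cv); (29,24,cv); (29,25,cv); result: nodes: 0:V, 1:V, 2:V, 3:V, 4:V, 6:T, 15:T, 16:V, 17:V, 18:V, 20:T, 21:T, 22:T, 23:V, 24:V, 25:V, 26:T, 27:T, 28:T, 29:T edges: (6,0,cv); (6,2,cvk); (6,3,cv); (6,4,cv); (15,0,cv); (15,1,cvk); (15,3,cv); (15,4,cv); (20,3,cv); (20,16,cv); (20,17,cv); (21,4,cv); (21,17,cv); (21,18,cv); (22,16,cv); (22,17,cv); (22,18,cv); (26,1,cv); (26,23,cv); (26,25,cv); (27,16,cv); (27,23,cv); (27,24,cv); (28,18,cv); (28,24,cv); (28,25,cv); (29,23,cv); (29,24,cv); (29,25,cv)
final:
nodes: 0:V, 1:V, 2:V, 3:V, 4:V, 6:T, 15:T, 16:V, 17:V, 18:V, 20:T, 21:T, 22:T, 23:V, 24:V, 25:V, 26:T, 27:T, 28:T, 29:T
edges: (6,0,cv); (6,2,cvk); (6,3,cv); (6,4,cv); (15,0,cv); (15,1,cvk); (15,3,cv); (15,4,cv); (20,3,cv); (20,16,cv); (20,17,cv); (21,4,cv); (21,17,cv); (21,18,cv); (22,16,cv); (22,17,cv); (22,18,cv); (26,1,cv); (26,23,cv); (26,25,cv); (27,16,cv); (27,23,cv); (27,24,cv); (28,18,cv); (28,24,cv); (28,25,cv); (29,23,cv); (29,24,cv); (29,25,cv)


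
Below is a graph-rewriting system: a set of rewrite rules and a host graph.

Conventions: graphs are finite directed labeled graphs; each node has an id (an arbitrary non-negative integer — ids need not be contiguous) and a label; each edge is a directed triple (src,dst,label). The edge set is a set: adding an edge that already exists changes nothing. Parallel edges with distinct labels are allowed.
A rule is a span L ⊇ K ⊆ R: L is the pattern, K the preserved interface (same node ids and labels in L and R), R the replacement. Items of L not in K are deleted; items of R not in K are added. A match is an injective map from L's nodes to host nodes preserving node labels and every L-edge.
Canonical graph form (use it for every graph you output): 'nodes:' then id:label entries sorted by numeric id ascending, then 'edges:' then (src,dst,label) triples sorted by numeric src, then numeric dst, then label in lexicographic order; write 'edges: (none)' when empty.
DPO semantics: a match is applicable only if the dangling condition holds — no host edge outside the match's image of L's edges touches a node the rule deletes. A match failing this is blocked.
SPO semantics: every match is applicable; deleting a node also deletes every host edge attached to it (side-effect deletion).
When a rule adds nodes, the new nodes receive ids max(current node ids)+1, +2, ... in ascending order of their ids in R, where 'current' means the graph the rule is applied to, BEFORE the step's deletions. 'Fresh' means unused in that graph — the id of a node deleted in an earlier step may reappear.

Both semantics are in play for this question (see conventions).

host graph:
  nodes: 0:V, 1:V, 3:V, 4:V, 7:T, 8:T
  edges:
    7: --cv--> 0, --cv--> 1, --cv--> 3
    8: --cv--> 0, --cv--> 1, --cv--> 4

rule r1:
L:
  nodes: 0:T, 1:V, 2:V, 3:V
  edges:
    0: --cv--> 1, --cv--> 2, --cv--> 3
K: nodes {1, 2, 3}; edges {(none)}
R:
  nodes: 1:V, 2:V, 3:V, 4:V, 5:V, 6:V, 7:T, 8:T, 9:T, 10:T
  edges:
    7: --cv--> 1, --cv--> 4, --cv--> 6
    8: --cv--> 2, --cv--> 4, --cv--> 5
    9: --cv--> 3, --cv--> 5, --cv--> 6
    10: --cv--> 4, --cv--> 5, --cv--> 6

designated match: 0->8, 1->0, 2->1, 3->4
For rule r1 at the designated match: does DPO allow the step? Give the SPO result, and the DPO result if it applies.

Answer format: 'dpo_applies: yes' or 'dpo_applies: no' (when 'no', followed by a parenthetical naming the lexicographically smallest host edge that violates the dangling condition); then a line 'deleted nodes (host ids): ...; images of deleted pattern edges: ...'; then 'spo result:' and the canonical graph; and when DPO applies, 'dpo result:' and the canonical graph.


dpo_applies: yes
deleted nodes (host ids): 8; images of deleted pattern edges: (8,0,cv); (8,1,cv); (8,4,cv)
spo result:
nodes: 0:V, 1:V, 3:V, 4:V, 7:T, 9:V, 10:V, 11:V, 12:T, 13:T, 14:T, 15:T
edges: (7,0,cv); (7,1,cv); (7,3,cv); (12,0,cv); (12,9,cv); (12,11,cv); (13,1,cv); (13,9,cv); (13,10,cv); (14,4,cv); (14,10,cv); (14,11,cv); (15,9,cv); (15,10,cv); (15,11,cv)
dpo result:
nodes: 0:V, 1:V, 3:V, 4:V, 7:T, 9:V, 10:V, 11:V, 12:T, 13:T, 14:T, 15:T
edges: (7,0,cv); (7,1,cv); (7,3,cv); (12,0,cv); (12,9,cv); (12,11,cv); (13,1,cv); (13,9,cv); (13,10,cv); (14,4,cv); (14,10,cv); (14,11,cv); (15,9,cv); (15,10,cv); (15,11,cv)
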